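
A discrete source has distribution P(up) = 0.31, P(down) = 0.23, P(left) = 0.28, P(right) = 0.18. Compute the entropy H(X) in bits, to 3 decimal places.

H = −Σ pᵢ log₂ pᵢ.
−0.31·log₂(0.31) = 0.5238
−0.23·log₂(0.23) = 0.4877
−0.28·log₂(0.28) = 0.5142
−0.18·log₂(0.18) = 0.4453
Sum ≈ 1.9710 → 1.971 bits.

1.971 bits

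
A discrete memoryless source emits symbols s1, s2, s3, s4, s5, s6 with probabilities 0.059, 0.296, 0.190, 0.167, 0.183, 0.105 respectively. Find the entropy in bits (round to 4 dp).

2.4370 bits

H = −Σ pᵢ log₂ pᵢ.
−0.059·log₂(0.059) = 0.2409
−0.296·log₂(0.296) = 0.5199
−0.190·log₂(0.190) = 0.4552
−0.167·log₂(0.167) = 0.4312
−0.183·log₂(0.183) = 0.4484
−0.105·log₂(0.105) = 0.3414
Sum ≈ 2.4370 → 2.4370 bits.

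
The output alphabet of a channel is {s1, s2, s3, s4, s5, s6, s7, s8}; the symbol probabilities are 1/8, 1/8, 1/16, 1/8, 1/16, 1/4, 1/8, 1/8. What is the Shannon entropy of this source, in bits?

Each probability is a power of 1/2, so log₂(1/p) is an integer.
H = Σ p·log₂(1/p) = 1/8·3 + 1/8·3 + 1/16·4 + 1/8·3 + 1/16·4 + 1/4·2 + 1/8·3 + 1/8·3 = 2.875 bits.

2.875 bits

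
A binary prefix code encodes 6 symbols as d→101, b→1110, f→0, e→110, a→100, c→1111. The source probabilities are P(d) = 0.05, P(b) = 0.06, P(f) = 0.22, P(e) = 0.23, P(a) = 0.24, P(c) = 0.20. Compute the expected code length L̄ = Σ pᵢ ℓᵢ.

2.82 bits/symbol

L̄ = Σ pᵢ·ℓᵢ = 0.05·3 + 0.06·4 + 0.22·1 + 0.23·3 + 0.24·3 + 0.20·4 = 2.82 bits/symbol.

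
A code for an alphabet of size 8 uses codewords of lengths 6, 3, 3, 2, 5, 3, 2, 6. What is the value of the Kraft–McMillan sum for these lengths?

0.9375

With common denominator 2^6 = 64: Σ 2^(−ℓᵢ) = 1/64 + 8/64 + 8/64 + 16/64 + 2/64 + 8/64 + 16/64 + 1/64 = 60/64 = 0.9375.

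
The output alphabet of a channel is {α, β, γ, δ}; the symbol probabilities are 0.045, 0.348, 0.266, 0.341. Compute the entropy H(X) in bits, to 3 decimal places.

H = −Σ pᵢ log₂ pᵢ.
−0.045·log₂(0.045) = 0.2013
−0.348·log₂(0.348) = 0.5299
−0.266·log₂(0.266) = 0.5082
−0.341·log₂(0.341) = 0.5293
Sum ≈ 1.7688 → 1.769 bits.

1.769 bits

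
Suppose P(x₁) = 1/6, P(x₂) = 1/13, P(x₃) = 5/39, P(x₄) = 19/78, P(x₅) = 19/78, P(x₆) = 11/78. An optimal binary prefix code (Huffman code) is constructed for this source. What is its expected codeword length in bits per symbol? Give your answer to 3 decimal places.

2.513 bits/symbol

Repeatedly combine the two least-probable nodes; the expected code length is the sum of the merged weights.
merge 1/13 + 5/39 → 8/39
merge 11/78 + 1/6 → 4/13
merge 8/39 + 19/78 → 35/78
merge 19/78 + 4/13 → 43/78
merge 35/78 + 43/78 → 1
L = 8/39 + 4/13 + 35/78 + 43/78 + 1 = 98/39 ≈ 2.513 bits/symbol.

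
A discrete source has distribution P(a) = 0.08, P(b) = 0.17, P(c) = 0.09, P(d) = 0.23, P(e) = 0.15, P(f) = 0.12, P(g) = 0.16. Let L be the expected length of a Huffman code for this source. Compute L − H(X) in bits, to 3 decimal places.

0.043 bits

Entropy H = −Σ p log₂ p ≈ 2.7270 bits.
Huffman merges: 2/25+9/100→17/100; 3/25+3/20→27/100; 4/25+17/100→33/100; 17/100+23/100→2/5; 27/100+33/100→3/5; 2/5+3/5→1. L = 277/100 ≈ 2.7700.
L − H = 2.7700 − 2.7270 = 0.043 bits.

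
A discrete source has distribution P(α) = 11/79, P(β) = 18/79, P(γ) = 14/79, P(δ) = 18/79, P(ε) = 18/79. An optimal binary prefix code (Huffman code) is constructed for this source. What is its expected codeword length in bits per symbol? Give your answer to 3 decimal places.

2.316 bits/symbol

Repeatedly combine the two least-probable nodes; the expected code length is the sum of the merged weights.
merge 11/79 + 14/79 → 25/79
merge 18/79 + 18/79 → 36/79
merge 18/79 + 25/79 → 43/79
merge 36/79 + 43/79 → 1
L = 25/79 + 36/79 + 43/79 + 1 = 183/79 ≈ 2.316 bits/symbol.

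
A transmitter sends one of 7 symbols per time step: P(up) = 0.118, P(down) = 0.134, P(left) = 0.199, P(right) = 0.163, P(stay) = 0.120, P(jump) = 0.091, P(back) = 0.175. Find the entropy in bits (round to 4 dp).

H = −Σ pᵢ log₂ pᵢ.
−0.118·log₂(0.118) = 0.3638
−0.134·log₂(0.134) = 0.3886
−0.199·log₂(0.199) = 0.4635
−0.163·log₂(0.163) = 0.4266
−0.120·log₂(0.120) = 0.3671
−0.091·log₂(0.091) = 0.3147
−0.175·log₂(0.175) = 0.4401
Sum ≈ 2.7642 → 2.7642 bits.

2.7642 bits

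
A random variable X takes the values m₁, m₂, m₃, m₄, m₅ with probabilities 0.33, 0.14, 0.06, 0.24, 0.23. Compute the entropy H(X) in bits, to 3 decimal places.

2.150 bits

H = −Σ pᵢ log₂ pᵢ.
−0.33·log₂(0.33) = 0.5278
−0.14·log₂(0.14) = 0.3971
−0.06·log₂(0.06) = 0.2435
−0.24·log₂(0.24) = 0.4941
−0.23·log₂(0.23) = 0.4877
Sum ≈ 2.1503 → 2.150 bits.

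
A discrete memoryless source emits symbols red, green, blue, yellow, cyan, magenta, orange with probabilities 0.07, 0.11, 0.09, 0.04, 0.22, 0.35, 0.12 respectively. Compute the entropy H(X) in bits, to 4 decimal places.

H = −Σ pᵢ log₂ pᵢ.
−0.07·log₂(0.07) = 0.2686
−0.11·log₂(0.11) = 0.3503
−0.09·log₂(0.09) = 0.3127
−0.04·log₂(0.04) = 0.1858
−0.22·log₂(0.22) = 0.4806
−0.35·log₂(0.35) = 0.5301
−0.12·log₂(0.12) = 0.3671
Sum ≈ 2.4950 → 2.4950 bits.

2.4950 bits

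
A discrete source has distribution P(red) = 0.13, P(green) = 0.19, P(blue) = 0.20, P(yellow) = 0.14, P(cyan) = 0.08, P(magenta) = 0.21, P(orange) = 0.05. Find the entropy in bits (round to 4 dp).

2.6798 bits

H = −Σ pᵢ log₂ pᵢ.
−0.13·log₂(0.13) = 0.3826
−0.19·log₂(0.19) = 0.4552
−0.20·log₂(0.20) = 0.4644
−0.14·log₂(0.14) = 0.3971
−0.08·log₂(0.08) = 0.2915
−0.21·log₂(0.21) = 0.4728
−0.05·log₂(0.05) = 0.2161
Sum ≈ 2.6798 → 2.6798 bits.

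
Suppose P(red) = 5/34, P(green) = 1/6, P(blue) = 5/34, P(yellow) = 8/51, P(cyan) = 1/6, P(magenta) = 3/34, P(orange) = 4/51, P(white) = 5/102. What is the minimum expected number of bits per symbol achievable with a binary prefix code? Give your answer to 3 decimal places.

2.961 bits/symbol

Repeatedly combine the two least-probable nodes; the expected code length is the sum of the merged weights.
merge 5/102 + 4/51 → 13/102
merge 3/34 + 13/102 → 11/51
merge 5/34 + 5/34 → 5/17
merge 8/51 + 1/6 → 11/34
merge 1/6 + 11/51 → 13/34
merge 5/17 + 11/34 → 21/34
merge 13/34 + 21/34 → 1
L = 13/102 + 11/51 + 5/17 + 11/34 + 13/34 + 21/34 + 1 = 151/51 ≈ 2.961 bits/symbol.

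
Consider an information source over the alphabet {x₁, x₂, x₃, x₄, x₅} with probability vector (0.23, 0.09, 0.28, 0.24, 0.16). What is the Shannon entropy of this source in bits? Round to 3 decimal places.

2.232 bits

H = −Σ pᵢ log₂ pᵢ.
−0.23·log₂(0.23) = 0.4877
−0.09·log₂(0.09) = 0.3127
−0.28·log₂(0.28) = 0.5142
−0.24·log₂(0.24) = 0.4941
−0.16·log₂(0.16) = 0.4230
Sum ≈ 2.2317 → 2.232 bits.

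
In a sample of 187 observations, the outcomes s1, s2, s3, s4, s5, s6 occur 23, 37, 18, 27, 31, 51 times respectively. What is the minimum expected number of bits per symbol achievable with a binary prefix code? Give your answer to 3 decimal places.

Probabilities are the counts divided by 187.
Repeatedly combine the two least-probable nodes; the expected code length is the sum of the merged weights.
merge 18/187 + 23/187 → 41/187
merge 27/187 + 31/187 → 58/187
merge 37/187 + 41/187 → 78/187
merge 3/11 + 58/187 → 109/187
merge 78/187 + 109/187 → 1
L = 41/187 + 58/187 + 78/187 + 109/187 + 1 = 43/17 ≈ 2.529 bits/symbol.

2.529 bits/symbol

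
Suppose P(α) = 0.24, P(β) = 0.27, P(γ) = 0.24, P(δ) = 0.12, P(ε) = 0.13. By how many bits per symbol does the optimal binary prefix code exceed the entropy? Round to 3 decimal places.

0.002 bits

Entropy H = −Σ p log₂ p ≈ 2.2480 bits.
Huffman merges: 3/25+13/100→1/4; 6/25+6/25→12/25; 1/4+27/100→13/25; 12/25+13/25→1. L = 9/4 ≈ 2.2500.
L − H = 2.2500 − 2.2480 = 0.002 bits.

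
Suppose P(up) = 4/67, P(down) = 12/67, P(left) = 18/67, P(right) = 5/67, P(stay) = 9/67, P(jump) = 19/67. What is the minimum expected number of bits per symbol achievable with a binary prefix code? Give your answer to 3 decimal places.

2.403 bits/symbol

Repeatedly combine the two least-probable nodes; the expected code length is the sum of the merged weights.
merge 4/67 + 5/67 → 9/67
merge 9/67 + 9/67 → 18/67
merge 12/67 + 18/67 → 30/67
merge 18/67 + 19/67 → 37/67
merge 30/67 + 37/67 → 1
L = 9/67 + 18/67 + 30/67 + 37/67 + 1 = 161/67 ≈ 2.403 bits/symbol.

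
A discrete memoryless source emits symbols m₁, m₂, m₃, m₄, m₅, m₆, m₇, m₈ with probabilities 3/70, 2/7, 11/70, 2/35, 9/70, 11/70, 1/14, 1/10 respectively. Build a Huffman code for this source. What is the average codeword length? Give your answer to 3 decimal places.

2.814 bits/symbol

Repeatedly combine the two least-probable nodes; the expected code length is the sum of the merged weights.
merge 3/70 + 2/35 → 1/10
merge 1/14 + 1/10 → 6/35
merge 1/10 + 9/70 → 8/35
merge 11/70 + 11/70 → 11/35
merge 6/35 + 8/35 → 2/5
merge 2/7 + 11/35 → 3/5
merge 2/5 + 3/5 → 1
L = 1/10 + 6/35 + 8/35 + 11/35 + 2/5 + 3/5 + 1 = 197/70 ≈ 2.814 bits/symbol.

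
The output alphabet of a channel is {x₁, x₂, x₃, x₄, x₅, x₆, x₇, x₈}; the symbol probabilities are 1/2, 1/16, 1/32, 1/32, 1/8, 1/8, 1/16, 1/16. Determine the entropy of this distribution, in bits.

2.3125 bits

Each probability is a power of 1/2, so log₂(1/p) is an integer.
H = Σ p·log₂(1/p) = 1/2·1 + 1/16·4 + 1/32·5 + 1/32·5 + 1/8·3 + 1/8·3 + 1/16·4 + 1/16·4 = 2.3125 bits.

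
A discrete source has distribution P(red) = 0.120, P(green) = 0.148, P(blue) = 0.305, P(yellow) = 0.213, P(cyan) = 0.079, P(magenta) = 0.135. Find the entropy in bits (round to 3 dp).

2.452 bits

H = −Σ pᵢ log₂ pᵢ.
−0.120·log₂(0.120) = 0.3671
−0.148·log₂(0.148) = 0.4079
−0.305·log₂(0.305) = 0.5225
−0.213·log₂(0.213) = 0.4752
−0.079·log₂(0.079) = 0.2893
−0.135·log₂(0.135) = 0.3900
Sum ≈ 2.4520 → 2.452 bits.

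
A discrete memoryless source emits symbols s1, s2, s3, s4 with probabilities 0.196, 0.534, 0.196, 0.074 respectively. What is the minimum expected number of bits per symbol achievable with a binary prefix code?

Repeatedly combine the two least-probable nodes; the expected code length is the sum of the merged weights.
merge 37/500 + 49/250 → 27/100
merge 49/250 + 27/100 → 233/500
merge 233/500 + 267/500 → 1
L = 27/100 + 233/500 + 1 = 217/125 = 1.736 bits/symbol.

1.736 bits/symbol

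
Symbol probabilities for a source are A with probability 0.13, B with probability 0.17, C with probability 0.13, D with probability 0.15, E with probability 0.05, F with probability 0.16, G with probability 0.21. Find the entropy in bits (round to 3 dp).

2.722 bits

H = −Σ pᵢ log₂ pᵢ.
−0.13·log₂(0.13) = 0.3826
−0.17·log₂(0.17) = 0.4346
−0.13·log₂(0.13) = 0.3826
−0.15·log₂(0.15) = 0.4105
−0.05·log₂(0.05) = 0.2161
−0.16·log₂(0.16) = 0.4230
−0.21·log₂(0.21) = 0.4728
Sum ≈ 2.7224 → 2.722 bits.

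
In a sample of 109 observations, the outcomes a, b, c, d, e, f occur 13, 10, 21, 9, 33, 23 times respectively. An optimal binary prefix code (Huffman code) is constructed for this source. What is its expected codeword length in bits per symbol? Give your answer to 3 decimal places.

2.468 bits/symbol

Probabilities are the counts divided by 109.
Repeatedly combine the two least-probable nodes; the expected code length is the sum of the merged weights.
merge 9/109 + 10/109 → 19/109
merge 13/109 + 19/109 → 32/109
merge 21/109 + 23/109 → 44/109
merge 32/109 + 33/109 → 65/109
merge 44/109 + 65/109 → 1
L = 19/109 + 32/109 + 44/109 + 65/109 + 1 = 269/109 ≈ 2.468 bits/symbol.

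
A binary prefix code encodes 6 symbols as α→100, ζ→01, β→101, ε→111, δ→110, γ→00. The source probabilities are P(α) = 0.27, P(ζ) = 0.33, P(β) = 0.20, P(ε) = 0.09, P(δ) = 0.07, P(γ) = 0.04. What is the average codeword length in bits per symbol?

L̄ = Σ pᵢ·ℓᵢ = 0.27·3 + 0.33·2 + 0.20·3 + 0.09·3 + 0.07·3 + 0.04·2 = 2.63 bits/symbol.

2.63 bits/symbol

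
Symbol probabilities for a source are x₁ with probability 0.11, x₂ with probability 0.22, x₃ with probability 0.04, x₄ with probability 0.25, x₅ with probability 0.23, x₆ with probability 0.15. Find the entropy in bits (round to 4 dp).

H = −Σ pᵢ log₂ pᵢ.
−0.11·log₂(0.11) = 0.3503
−0.22·log₂(0.22) = 0.4806
−0.04·log₂(0.04) = 0.1858
−0.25·log₂(0.25) = 0.5000
−0.23·log₂(0.23) = 0.4877
−0.15·log₂(0.15) = 0.4105
Sum ≈ 2.4148 → 2.4148 bits.

2.4148 bits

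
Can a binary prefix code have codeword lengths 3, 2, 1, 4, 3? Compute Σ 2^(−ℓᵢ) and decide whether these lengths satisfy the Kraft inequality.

1.0625; no

With common denominator 2^4 = 16: Σ 2^(−ℓᵢ) = 2/16 + 4/16 + 8/16 + 1/16 + 2/16 = 17/16 = 1.0625.
Kraft's inequality requires Σ ≤ 1; here Σ = 1.0625 > 1, so no such prefix code exists.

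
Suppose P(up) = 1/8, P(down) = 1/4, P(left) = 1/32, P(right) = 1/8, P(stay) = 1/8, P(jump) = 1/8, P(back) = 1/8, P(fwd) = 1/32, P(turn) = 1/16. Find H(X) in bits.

Each probability is a power of 1/2, so log₂(1/p) is an integer.
H = Σ p·log₂(1/p) = 1/8·3 + 1/4·2 + 1/32·5 + 1/8·3 + 1/8·3 + 1/8·3 + 1/8·3 + 1/32·5 + 1/16·4 = 2.9375 bits.

2.9375 bits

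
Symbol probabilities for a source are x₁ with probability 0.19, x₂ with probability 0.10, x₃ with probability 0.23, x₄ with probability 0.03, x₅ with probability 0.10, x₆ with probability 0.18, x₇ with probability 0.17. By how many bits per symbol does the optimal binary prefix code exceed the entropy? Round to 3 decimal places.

0.071 bits

Entropy H = −Σ p log₂ p ≈ 2.6389 bits.
Huffman merges: 3/100+1/10→13/100; 1/10+13/100→23/100; 17/100+9/50→7/20; 19/100+23/100→21/50; 23/100+7/20→29/50; 21/50+29/50→1. L = 271/100 ≈ 2.7100.
L − H = 2.7100 − 2.6389 = 0.071 bits.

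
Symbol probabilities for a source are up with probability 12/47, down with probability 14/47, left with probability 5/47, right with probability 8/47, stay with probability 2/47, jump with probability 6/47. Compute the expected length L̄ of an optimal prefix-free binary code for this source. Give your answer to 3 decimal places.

2.426 bits/symbol

Repeatedly combine the two least-probable nodes; the expected code length is the sum of the merged weights.
merge 2/47 + 5/47 → 7/47
merge 6/47 + 7/47 → 13/47
merge 8/47 + 12/47 → 20/47
merge 13/47 + 14/47 → 27/47
merge 20/47 + 27/47 → 1
L = 7/47 + 13/47 + 20/47 + 27/47 + 1 = 114/47 ≈ 2.426 bits/symbol.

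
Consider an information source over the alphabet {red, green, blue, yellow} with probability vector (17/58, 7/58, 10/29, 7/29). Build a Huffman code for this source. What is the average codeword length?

2 bits/symbol

Repeatedly combine the two least-probable nodes; the expected code length is the sum of the merged weights.
merge 7/58 + 7/29 → 21/58
merge 17/58 + 10/29 → 37/58
merge 21/58 + 37/58 → 1
L = 21/58 + 37/58 + 1 = 2 bits/symbol.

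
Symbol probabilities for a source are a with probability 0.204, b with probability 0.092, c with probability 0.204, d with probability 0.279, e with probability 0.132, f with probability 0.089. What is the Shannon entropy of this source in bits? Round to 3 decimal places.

2.462 bits

H = −Σ pᵢ log₂ pᵢ.
−0.204·log₂(0.204) = 0.4678
−0.092·log₂(0.092) = 0.3167
−0.204·log₂(0.204) = 0.4678
−0.279·log₂(0.279) = 0.5138
−0.132·log₂(0.132) = 0.3856
−0.089·log₂(0.089) = 0.3106
Sum ≈ 2.4624 → 2.462 bits.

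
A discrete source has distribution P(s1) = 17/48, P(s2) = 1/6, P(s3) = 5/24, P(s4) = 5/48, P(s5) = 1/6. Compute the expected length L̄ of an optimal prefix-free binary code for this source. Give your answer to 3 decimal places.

Repeatedly combine the two least-probable nodes; the expected code length is the sum of the merged weights.
merge 5/48 + 1/6 → 13/48
merge 1/6 + 5/24 → 3/8
merge 13/48 + 17/48 → 5/8
merge 3/8 + 5/8 → 1
L = 13/48 + 3/8 + 5/8 + 1 = 109/48 ≈ 2.271 bits/symbol.

2.271 bits/symbol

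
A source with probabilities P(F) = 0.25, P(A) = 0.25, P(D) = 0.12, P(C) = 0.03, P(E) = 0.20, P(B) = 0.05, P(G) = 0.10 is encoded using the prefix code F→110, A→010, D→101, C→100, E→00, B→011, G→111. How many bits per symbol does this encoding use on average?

L̄ = Σ pᵢ·ℓᵢ = 0.25·3 + 0.25·3 + 0.12·3 + 0.03·3 + 0.20·2 + 0.05·3 + 0.10·3 = 2.8 bits/symbol.

2.8 bits/symbol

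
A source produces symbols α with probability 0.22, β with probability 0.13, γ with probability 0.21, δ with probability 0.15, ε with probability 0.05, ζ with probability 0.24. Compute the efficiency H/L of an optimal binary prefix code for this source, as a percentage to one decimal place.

97.9%

Entropy H = −Σ p log₂ p ≈ 2.4568 bits.
Huffman merges: 1/20+13/100→9/50; 3/20+9/50→33/100; 21/100+11/50→43/100; 6/25+33/100→57/100; 43/100+57/100→1. L = 251/100 ≈ 2.5100.
Efficiency = H/L = 2.4568/2.5100 = 97.9%.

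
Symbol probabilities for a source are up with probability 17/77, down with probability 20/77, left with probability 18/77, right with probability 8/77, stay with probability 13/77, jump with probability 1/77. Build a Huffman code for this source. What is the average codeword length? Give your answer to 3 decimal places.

Repeatedly combine the two least-probable nodes; the expected code length is the sum of the merged weights.
merge 1/77 + 8/77 → 9/77
merge 9/77 + 13/77 → 2/7
merge 17/77 + 18/77 → 5/11
merge 20/77 + 2/7 → 6/11
merge 5/11 + 6/11 → 1
L = 9/77 + 2/7 + 5/11 + 6/11 + 1 = 185/77 ≈ 2.403 bits/symbol.

2.403 bits/symbol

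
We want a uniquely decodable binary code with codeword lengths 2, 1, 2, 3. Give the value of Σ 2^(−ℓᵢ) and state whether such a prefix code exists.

1.125; no

With common denominator 2^3 = 8: Σ 2^(−ℓᵢ) = 2/8 + 4/8 + 2/8 + 1/8 = 9/8 = 1.125.
Kraft's inequality requires Σ ≤ 1; here Σ = 1.125 > 1, so no such prefix code exists.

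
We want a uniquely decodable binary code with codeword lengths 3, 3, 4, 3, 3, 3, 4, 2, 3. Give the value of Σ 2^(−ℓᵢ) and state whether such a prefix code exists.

1.125; no

With common denominator 2^4 = 16: Σ 2^(−ℓᵢ) = 2/16 + 2/16 + 1/16 + 2/16 + 2/16 + 2/16 + 1/16 + 4/16 + 2/16 = 18/16 = 1.125.
Kraft's inequality requires Σ ≤ 1; here Σ = 1.125 > 1, so no such prefix code exists.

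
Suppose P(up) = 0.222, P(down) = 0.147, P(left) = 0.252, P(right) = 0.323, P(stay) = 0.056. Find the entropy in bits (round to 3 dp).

H = −Σ pᵢ log₂ pᵢ.
−0.222·log₂(0.222) = 0.4820
−0.147·log₂(0.147) = 0.4066
−0.252·log₂(0.252) = 0.5011
−0.323·log₂(0.323) = 0.5266
−0.056·log₂(0.056) = 0.2329
Sum ≈ 2.1493 → 2.149 bits.

2.149 bits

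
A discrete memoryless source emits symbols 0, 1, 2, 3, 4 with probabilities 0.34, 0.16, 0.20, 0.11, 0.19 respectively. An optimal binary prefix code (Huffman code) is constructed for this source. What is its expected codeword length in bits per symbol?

2.27 bits/symbol

Repeatedly combine the two least-probable nodes; the expected code length is the sum of the merged weights.
merge 11/100 + 4/25 → 27/100
merge 19/100 + 1/5 → 39/100
merge 27/100 + 17/50 → 61/100
merge 39/100 + 61/100 → 1
L = 27/100 + 39/100 + 61/100 + 1 = 227/100 = 2.27 bits/symbol.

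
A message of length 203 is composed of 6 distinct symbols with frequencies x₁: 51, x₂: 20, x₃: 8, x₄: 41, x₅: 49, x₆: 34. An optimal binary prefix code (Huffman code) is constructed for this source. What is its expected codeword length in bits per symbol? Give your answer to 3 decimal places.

Probabilities are the counts divided by 203.
Repeatedly combine the two least-probable nodes; the expected code length is the sum of the merged weights.
merge 8/203 + 20/203 → 4/29
merge 4/29 + 34/203 → 62/203
merge 41/203 + 7/29 → 90/203
merge 51/203 + 62/203 → 113/203
merge 90/203 + 113/203 → 1
L = 4/29 + 62/203 + 90/203 + 113/203 + 1 = 496/203 ≈ 2.443 bits/symbol.

2.443 bits/symbol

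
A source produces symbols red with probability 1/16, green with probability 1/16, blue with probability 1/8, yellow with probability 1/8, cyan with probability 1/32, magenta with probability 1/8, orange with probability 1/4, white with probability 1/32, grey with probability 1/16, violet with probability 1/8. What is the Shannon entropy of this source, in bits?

Each probability is a power of 1/2, so log₂(1/p) is an integer.
H = Σ p·log₂(1/p) = 1/16·4 + 1/16·4 + 1/8·3 + 1/8·3 + 1/32·5 + 1/8·3 + 1/4·2 + 1/32·5 + 1/16·4 + 1/8·3 = 3.0625 bits.

3.0625 bits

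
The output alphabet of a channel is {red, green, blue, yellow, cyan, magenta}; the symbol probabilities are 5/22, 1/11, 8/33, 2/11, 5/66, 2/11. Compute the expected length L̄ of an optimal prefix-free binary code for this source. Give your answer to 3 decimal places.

2.515 bits/symbol

Repeatedly combine the two least-probable nodes; the expected code length is the sum of the merged weights.
merge 5/66 + 1/11 → 1/6
merge 1/6 + 2/11 → 23/66
merge 2/11 + 5/22 → 9/22
merge 8/33 + 23/66 → 13/22
merge 9/22 + 13/22 → 1
L = 1/6 + 23/66 + 9/22 + 13/22 + 1 = 83/33 ≈ 2.515 bits/symbol.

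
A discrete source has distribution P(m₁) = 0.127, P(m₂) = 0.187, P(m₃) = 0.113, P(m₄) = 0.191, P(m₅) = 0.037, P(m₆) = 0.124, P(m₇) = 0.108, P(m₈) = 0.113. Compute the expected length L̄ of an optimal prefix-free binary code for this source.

Repeatedly combine the two least-probable nodes; the expected code length is the sum of the merged weights.
merge 37/1000 + 27/250 → 29/200
merge 113/1000 + 113/1000 → 113/500
merge 31/250 + 127/1000 → 251/1000
merge 29/200 + 187/1000 → 83/250
merge 191/1000 + 113/500 → 417/1000
merge 251/1000 + 83/250 → 583/1000
merge 417/1000 + 583/1000 → 1
L = 29/200 + 113/500 + 251/1000 + 83/250 + 417/1000 + 583/1000 + 1 = 1477/500 = 2.954 bits/symbol.

2.954 bits/symbol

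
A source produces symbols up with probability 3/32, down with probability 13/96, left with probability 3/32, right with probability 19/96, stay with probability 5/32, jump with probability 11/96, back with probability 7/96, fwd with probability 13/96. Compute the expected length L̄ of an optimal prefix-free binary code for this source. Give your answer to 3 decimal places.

2.969 bits/symbol

Repeatedly combine the two least-probable nodes; the expected code length is the sum of the merged weights.
merge 7/96 + 3/32 → 1/6
merge 3/32 + 11/96 → 5/24
merge 13/96 + 13/96 → 13/48
merge 5/32 + 1/6 → 31/96
merge 19/96 + 5/24 → 13/32
merge 13/48 + 31/96 → 19/32
merge 13/32 + 19/32 → 1
L = 1/6 + 5/24 + 13/48 + 31/96 + 13/32 + 19/32 + 1 = 95/32 ≈ 2.969 bits/symbol.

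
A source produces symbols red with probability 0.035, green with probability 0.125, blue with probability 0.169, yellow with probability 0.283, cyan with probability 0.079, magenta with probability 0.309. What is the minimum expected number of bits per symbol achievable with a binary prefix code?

Repeatedly combine the two least-probable nodes; the expected code length is the sum of the merged weights.
merge 7/200 + 79/1000 → 57/500
merge 57/500 + 1/8 → 239/1000
merge 169/1000 + 239/1000 → 51/125
merge 283/1000 + 309/1000 → 74/125
merge 51/125 + 74/125 → 1
L = 57/500 + 239/1000 + 51/125 + 74/125 + 1 = 2353/1000 = 2.353 bits/symbol.

2.353 bits/symbol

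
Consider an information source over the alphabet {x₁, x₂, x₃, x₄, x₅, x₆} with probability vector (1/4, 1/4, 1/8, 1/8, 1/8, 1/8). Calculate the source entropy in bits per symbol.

2.5 bits

Each probability is a power of 1/2, so log₂(1/p) is an integer.
H = Σ p·log₂(1/p) = 1/4·2 + 1/4·2 + 1/8·3 + 1/8·3 + 1/8·3 + 1/8·3 = 2.5 bits.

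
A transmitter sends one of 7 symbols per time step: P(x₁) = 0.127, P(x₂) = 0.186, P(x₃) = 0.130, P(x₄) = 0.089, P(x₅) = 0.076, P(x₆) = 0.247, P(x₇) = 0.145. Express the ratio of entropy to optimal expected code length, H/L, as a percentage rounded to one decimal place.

Entropy H = −Σ p log₂ p ≈ 2.7075 bits.
Huffman merges: 19/250+89/1000→33/200; 127/1000+13/100→257/1000; 29/200+33/200→31/100; 93/500+247/1000→433/1000; 257/1000+31/100→567/1000; 433/1000+567/1000→1. L = 683/250 ≈ 2.7320.
Efficiency = H/L = 2.7075/2.7320 = 99.1%.

99.1%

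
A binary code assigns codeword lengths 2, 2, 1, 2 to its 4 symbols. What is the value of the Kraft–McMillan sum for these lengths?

With common denominator 2^2 = 4: Σ 2^(−ℓᵢ) = 1/4 + 1/4 + 2/4 + 1/4 = 5/4 = 1.25.

1.25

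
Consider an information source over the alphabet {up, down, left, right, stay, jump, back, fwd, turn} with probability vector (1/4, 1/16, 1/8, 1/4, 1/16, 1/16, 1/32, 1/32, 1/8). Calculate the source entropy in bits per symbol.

Each probability is a power of 1/2, so log₂(1/p) is an integer.
H = Σ p·log₂(1/p) = 1/4·2 + 1/16·4 + 1/8·3 + 1/4·2 + 1/16·4 + 1/16·4 + 1/32·5 + 1/32·5 + 1/8·3 = 2.8125 bits.

2.8125 bits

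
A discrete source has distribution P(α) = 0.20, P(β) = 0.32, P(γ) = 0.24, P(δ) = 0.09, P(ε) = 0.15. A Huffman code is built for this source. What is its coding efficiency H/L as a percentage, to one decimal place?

Entropy H = −Σ p log₂ p ≈ 2.2078 bits.
Huffman merges: 9/100+3/20→6/25; 1/5+6/25→11/25; 6/25+8/25→14/25; 11/25+14/25→1. L = 56/25 ≈ 2.2400.
Efficiency = H/L = 2.2078/2.2400 = 98.6%.

98.6%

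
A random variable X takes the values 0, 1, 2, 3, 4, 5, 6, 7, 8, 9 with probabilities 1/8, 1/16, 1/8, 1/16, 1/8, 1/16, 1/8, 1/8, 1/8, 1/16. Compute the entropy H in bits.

3.25 bits

Each probability is a power of 1/2, so log₂(1/p) is an integer.
H = Σ p·log₂(1/p) = 1/8·3 + 1/16·4 + 1/8·3 + 1/16·4 + 1/8·3 + 1/16·4 + 1/8·3 + 1/8·3 + 1/8·3 + 1/16·4 = 3.25 bits.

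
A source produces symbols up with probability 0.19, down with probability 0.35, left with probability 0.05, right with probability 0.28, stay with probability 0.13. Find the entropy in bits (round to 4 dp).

H = −Σ pᵢ log₂ pᵢ.
−0.19·log₂(0.19) = 0.4552
−0.35·log₂(0.35) = 0.5301
−0.05·log₂(0.05) = 0.2161
−0.28·log₂(0.28) = 0.5142
−0.13·log₂(0.13) = 0.3826
Sum ≈ 2.0983 → 2.0983 bits.

2.0983 bits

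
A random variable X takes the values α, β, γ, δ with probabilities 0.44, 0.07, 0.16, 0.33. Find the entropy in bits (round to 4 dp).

H = −Σ pᵢ log₂ pᵢ.
−0.44·log₂(0.44) = 0.5211
−0.07·log₂(0.07) = 0.2686
−0.16·log₂(0.16) = 0.4230
−0.33·log₂(0.33) = 0.5278
Sum ≈ 1.7405 → 1.7405 bits.

1.7405 bits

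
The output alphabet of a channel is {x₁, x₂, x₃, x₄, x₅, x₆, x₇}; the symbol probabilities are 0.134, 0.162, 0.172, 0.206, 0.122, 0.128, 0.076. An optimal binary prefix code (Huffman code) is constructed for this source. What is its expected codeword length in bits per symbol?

Repeatedly combine the two least-probable nodes; the expected code length is the sum of the merged weights.
merge 19/250 + 61/500 → 99/500
merge 16/125 + 67/500 → 131/500
merge 81/500 + 43/250 → 167/500
merge 99/500 + 103/500 → 101/250
merge 131/500 + 167/500 → 149/250
merge 101/250 + 149/250 → 1
L = 99/500 + 131/500 + 167/500 + 101/250 + 149/250 + 1 = 1397/500 = 2.794 bits/symbol.

2.794 bits/symbol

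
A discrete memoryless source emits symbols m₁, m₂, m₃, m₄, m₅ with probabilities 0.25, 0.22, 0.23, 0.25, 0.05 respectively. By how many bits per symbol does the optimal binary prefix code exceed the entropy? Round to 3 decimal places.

0.086 bits

Entropy H = −Σ p log₂ p ≈ 2.1843 bits.
Huffman merges: 1/20+11/50→27/100; 23/100+1/4→12/25; 1/4+27/100→13/25; 12/25+13/25→1. L = 227/100 ≈ 2.2700.
L − H = 2.2700 − 2.1843 = 0.086 bits.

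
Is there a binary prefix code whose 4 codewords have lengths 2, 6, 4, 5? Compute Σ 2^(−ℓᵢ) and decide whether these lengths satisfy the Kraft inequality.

0.359375; yes

With common denominator 2^6 = 64: Σ 2^(−ℓᵢ) = 16/64 + 1/64 + 4/64 + 2/64 = 23/64 = 0.359375.
Kraft's inequality requires Σ ≤ 1; here Σ = 0.359375 ≤ 1, so such a prefix code exists.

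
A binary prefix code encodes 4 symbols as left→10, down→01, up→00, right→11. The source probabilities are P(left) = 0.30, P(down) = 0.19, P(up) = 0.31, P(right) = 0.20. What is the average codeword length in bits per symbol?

2 bits/symbol

L̄ = Σ pᵢ·ℓᵢ = 0.30·2 + 0.19·2 + 0.31·2 + 0.20·2 = 2 bits/symbol.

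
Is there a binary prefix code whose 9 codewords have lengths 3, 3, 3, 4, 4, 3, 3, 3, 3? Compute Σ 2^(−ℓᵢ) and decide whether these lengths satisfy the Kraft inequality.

1; yes

With common denominator 2^4 = 16: Σ 2^(−ℓᵢ) = 2/16 + 2/16 + 2/16 + 1/16 + 1/16 + 2/16 + 2/16 + 2/16 + 2/16 = 16/16 = 1.
Kraft's inequality requires Σ ≤ 1; here Σ = 1 ≤ 1, so such a prefix code exists.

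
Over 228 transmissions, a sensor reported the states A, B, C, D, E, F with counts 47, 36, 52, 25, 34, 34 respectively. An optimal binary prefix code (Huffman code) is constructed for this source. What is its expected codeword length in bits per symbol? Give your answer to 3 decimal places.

2.566 bits/symbol

Probabilities are the counts divided by 228.
Repeatedly combine the two least-probable nodes; the expected code length is the sum of the merged weights.
merge 25/228 + 17/114 → 59/228
merge 17/114 + 3/19 → 35/114
merge 47/228 + 13/57 → 33/76
merge 59/228 + 35/114 → 43/76
merge 33/76 + 43/76 → 1
L = 59/228 + 35/114 + 33/76 + 43/76 + 1 = 195/76 ≈ 2.566 bits/symbol.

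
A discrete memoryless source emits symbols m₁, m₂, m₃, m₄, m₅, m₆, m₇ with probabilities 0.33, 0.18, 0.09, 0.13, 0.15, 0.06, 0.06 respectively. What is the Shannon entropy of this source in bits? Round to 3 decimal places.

H = −Σ pᵢ log₂ pᵢ.
−0.33·log₂(0.33) = 0.5278
−0.18·log₂(0.18) = 0.4453
−0.09·log₂(0.09) = 0.3127
−0.13·log₂(0.13) = 0.3826
−0.15·log₂(0.15) = 0.4105
−0.06·log₂(0.06) = 0.2435
−0.06·log₂(0.06) = 0.2435
Sum ≈ 2.5660 → 2.566 bits.

2.566 bits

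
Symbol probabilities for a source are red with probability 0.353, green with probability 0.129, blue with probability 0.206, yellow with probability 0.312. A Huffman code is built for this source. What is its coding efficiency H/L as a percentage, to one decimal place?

96.1%

Entropy H = −Σ p log₂ p ≈ 1.9052 bits.
Huffman merges: 129/1000+103/500→67/200; 39/125+67/200→647/1000; 353/1000+647/1000→1. L = 991/500 ≈ 1.9820.
Efficiency = H/L = 1.9052/1.9820 = 96.1%.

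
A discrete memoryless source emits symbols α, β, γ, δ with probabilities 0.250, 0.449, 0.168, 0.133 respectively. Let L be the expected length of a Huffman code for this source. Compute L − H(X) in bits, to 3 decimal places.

Entropy H = −Σ p log₂ p ≈ 1.8381 bits.
Huffman merges: 133/1000+21/125→301/1000; 1/4+301/1000→551/1000; 449/1000+551/1000→1. L = 463/250 ≈ 1.8520.
L − H = 1.8520 − 1.8381 = 0.014 bits.

0.014 bits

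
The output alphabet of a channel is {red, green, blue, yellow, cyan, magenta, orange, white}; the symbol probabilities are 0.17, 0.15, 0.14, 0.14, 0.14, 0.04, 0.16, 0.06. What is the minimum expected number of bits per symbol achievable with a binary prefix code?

2.93 bits/symbol

Repeatedly combine the two least-probable nodes; the expected code length is the sum of the merged weights.
merge 1/25 + 3/50 → 1/10
merge 1/10 + 7/50 → 6/25
merge 7/50 + 7/50 → 7/25
merge 3/20 + 4/25 → 31/100
merge 17/100 + 6/25 → 41/100
merge 7/25 + 31/100 → 59/100
merge 41/100 + 59/100 → 1
L = 1/10 + 6/25 + 7/25 + 31/100 + 41/100 + 59/100 + 1 = 293/100 = 2.93 bits/symbol.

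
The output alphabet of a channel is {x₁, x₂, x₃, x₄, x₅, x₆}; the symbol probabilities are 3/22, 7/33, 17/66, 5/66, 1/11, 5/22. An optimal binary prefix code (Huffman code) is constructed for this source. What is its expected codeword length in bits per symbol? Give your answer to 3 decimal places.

2.470 bits/symbol

Repeatedly combine the two least-probable nodes; the expected code length is the sum of the merged weights.
merge 5/66 + 1/11 → 1/6
merge 3/22 + 1/6 → 10/33
merge 7/33 + 5/22 → 29/66
merge 17/66 + 10/33 → 37/66
merge 29/66 + 37/66 → 1
L = 1/6 + 10/33 + 29/66 + 37/66 + 1 = 163/66 ≈ 2.470 bits/symbol.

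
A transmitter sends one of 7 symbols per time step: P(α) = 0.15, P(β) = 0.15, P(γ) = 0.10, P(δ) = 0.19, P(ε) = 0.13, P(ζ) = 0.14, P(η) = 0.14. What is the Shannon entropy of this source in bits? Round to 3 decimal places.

H = −Σ pᵢ log₂ pᵢ.
−0.15·log₂(0.15) = 0.4105
−0.15·log₂(0.15) = 0.4105
−0.10·log₂(0.10) = 0.3322
−0.19·log₂(0.19) = 0.4552
−0.13·log₂(0.13) = 0.3826
−0.14·log₂(0.14) = 0.3971
−0.14·log₂(0.14) = 0.3971
Sum ≈ 2.7854 → 2.785 bits.

2.785 bits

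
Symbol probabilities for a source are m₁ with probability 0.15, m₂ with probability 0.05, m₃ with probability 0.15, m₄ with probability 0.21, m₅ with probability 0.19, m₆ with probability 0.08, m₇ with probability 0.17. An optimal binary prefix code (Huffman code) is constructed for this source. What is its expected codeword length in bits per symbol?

2.73 bits/symbol

Repeatedly combine the two least-probable nodes; the expected code length is the sum of the merged weights.
merge 1/20 + 2/25 → 13/100
merge 13/100 + 3/20 → 7/25
merge 3/20 + 17/100 → 8/25
merge 19/100 + 21/100 → 2/5
merge 7/25 + 8/25 → 3/5
merge 2/5 + 3/5 → 1
L = 13/100 + 7/25 + 8/25 + 2/5 + 3/5 + 1 = 273/100 = 2.73 bits/symbol.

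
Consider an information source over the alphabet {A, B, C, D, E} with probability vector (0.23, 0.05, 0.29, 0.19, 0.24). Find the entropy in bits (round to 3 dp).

2.171 bits

H = −Σ pᵢ log₂ pᵢ.
−0.23·log₂(0.23) = 0.4877
−0.05·log₂(0.05) = 0.2161
−0.29·log₂(0.29) = 0.5179
−0.19·log₂(0.19) = 0.4552
−0.24·log₂(0.24) = 0.4941
Sum ≈ 2.1710 → 2.171 bits.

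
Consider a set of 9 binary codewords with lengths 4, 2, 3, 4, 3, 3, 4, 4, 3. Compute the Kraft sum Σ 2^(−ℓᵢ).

1

With common denominator 2^4 = 16: Σ 2^(−ℓᵢ) = 1/16 + 4/16 + 2/16 + 1/16 + 2/16 + 2/16 + 1/16 + 1/16 + 2/16 = 16/16 = 1.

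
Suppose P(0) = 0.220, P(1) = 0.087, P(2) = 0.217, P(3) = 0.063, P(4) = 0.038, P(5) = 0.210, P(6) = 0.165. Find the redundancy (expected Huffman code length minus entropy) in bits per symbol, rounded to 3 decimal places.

Entropy H = −Σ p log₂ p ≈ 2.5977 bits.
Huffman merges: 19/500+63/1000→101/1000; 87/1000+101/1000→47/250; 33/200+47/250→353/1000; 21/100+217/1000→427/1000; 11/50+353/1000→573/1000; 427/1000+573/1000→1. L = 1321/500 ≈ 2.6420.
L − H = 2.6420 − 2.5977 = 0.044 bits.

0.044 bits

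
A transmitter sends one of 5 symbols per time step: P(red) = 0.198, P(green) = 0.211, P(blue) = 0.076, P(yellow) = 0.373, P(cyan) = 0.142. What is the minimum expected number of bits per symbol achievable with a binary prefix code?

2.218 bits/symbol

Repeatedly combine the two least-probable nodes; the expected code length is the sum of the merged weights.
merge 19/250 + 71/500 → 109/500
merge 99/500 + 211/1000 → 409/1000
merge 109/500 + 373/1000 → 591/1000
merge 409/1000 + 591/1000 → 1
L = 109/500 + 409/1000 + 591/1000 + 1 = 1109/500 = 2.218 bits/symbol.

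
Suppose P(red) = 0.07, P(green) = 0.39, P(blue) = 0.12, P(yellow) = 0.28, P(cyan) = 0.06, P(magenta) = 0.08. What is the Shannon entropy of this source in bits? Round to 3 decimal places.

2.215 bits

H = −Σ pᵢ log₂ pᵢ.
−0.07·log₂(0.07) = 0.2686
−0.39·log₂(0.39) = 0.5298
−0.12·log₂(0.12) = 0.3671
−0.28·log₂(0.28) = 0.5142
−0.06·log₂(0.06) = 0.2435
−0.08·log₂(0.08) = 0.2915
Sum ≈ 2.2147 → 2.215 bits.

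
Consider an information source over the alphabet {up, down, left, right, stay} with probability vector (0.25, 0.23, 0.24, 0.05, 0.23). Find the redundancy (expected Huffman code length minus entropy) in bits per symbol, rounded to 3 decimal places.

Entropy H = −Σ p log₂ p ≈ 2.1856 bits.
Huffman merges: 1/20+23/100→7/25; 23/100+6/25→47/100; 1/4+7/25→53/100; 47/100+53/100→1. L = 57/25 ≈ 2.2800.
L − H = 2.2800 − 2.1856 = 0.094 bits.

0.094 bits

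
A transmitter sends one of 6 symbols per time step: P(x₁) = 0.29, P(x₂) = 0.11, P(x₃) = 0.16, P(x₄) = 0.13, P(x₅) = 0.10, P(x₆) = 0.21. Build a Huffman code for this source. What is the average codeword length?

2.5 bits/symbol

Repeatedly combine the two least-probable nodes; the expected code length is the sum of the merged weights.
merge 1/10 + 11/100 → 21/100
merge 13/100 + 4/25 → 29/100
merge 21/100 + 21/100 → 21/50
merge 29/100 + 29/100 → 29/50
merge 21/50 + 29/50 → 1
L = 21/100 + 29/100 + 21/50 + 29/50 + 1 = 5/2 = 2.5 bits/symbol.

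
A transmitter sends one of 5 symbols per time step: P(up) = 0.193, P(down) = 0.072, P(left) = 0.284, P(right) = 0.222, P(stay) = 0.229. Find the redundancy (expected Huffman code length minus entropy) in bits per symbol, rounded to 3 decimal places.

Entropy H = −Σ p log₂ p ≈ 2.2161 bits.
Huffman merges: 9/125+193/1000→53/200; 111/500+229/1000→451/1000; 53/200+71/250→549/1000; 451/1000+549/1000→1. L = 453/200 ≈ 2.2650.
L − H = 2.2650 − 2.2161 = 0.049 bits.

0.049 bits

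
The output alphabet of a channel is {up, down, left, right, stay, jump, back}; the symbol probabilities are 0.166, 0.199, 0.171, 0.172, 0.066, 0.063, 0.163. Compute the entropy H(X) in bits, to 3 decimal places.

H = −Σ pᵢ log₂ pᵢ.
−0.166·log₂(0.166) = 0.4301
−0.199·log₂(0.199) = 0.4635
−0.171·log₂(0.171) = 0.4357
−0.172·log₂(0.172) = 0.4368
−0.066·log₂(0.066) = 0.2588
−0.063·log₂(0.063) = 0.2513
−0.163·log₂(0.163) = 0.4266
Sum ≈ 2.7027 → 2.703 bits.

2.703 bits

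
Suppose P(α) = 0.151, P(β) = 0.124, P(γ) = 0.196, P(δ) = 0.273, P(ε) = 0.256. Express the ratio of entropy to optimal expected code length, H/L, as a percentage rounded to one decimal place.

99.4%

Entropy H = −Σ p log₂ p ≈ 2.2607 bits.
Huffman merges: 31/250+151/1000→11/40; 49/250+32/125→113/250; 273/1000+11/40→137/250; 113/250+137/250→1. L = 91/40 ≈ 2.2750.
Efficiency = H/L = 2.2607/2.2750 = 99.4%.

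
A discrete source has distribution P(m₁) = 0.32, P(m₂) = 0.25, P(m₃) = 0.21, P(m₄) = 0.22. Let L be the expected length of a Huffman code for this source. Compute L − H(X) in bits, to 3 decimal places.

Entropy H = −Σ p log₂ p ≈ 1.9794 bits.
Huffman merges: 21/100+11/50→43/100; 1/4+8/25→57/100; 43/100+57/100→1. L = 2 ≈ 2.0000.
L − H = 2.0000 − 1.9794 = 0.021 bits.

0.021 bits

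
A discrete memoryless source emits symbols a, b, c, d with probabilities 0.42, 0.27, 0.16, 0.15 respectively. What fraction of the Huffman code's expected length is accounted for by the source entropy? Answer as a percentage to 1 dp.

Entropy H = −Σ p log₂ p ≈ 1.8692 bits.
Huffman merges: 3/20+4/25→31/100; 27/100+31/100→29/50; 21/50+29/50→1. L = 189/100 ≈ 1.8900.
Efficiency = H/L = 1.8692/1.8900 = 98.9%.

98.9%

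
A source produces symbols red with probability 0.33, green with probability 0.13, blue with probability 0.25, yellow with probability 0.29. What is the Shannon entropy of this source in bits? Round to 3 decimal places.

1.928 bits

H = −Σ pᵢ log₂ pᵢ.
−0.33·log₂(0.33) = 0.5278
−0.13·log₂(0.13) = 0.3826
−0.25·log₂(0.25) = 0.5000
−0.29·log₂(0.29) = 0.5179
Sum ≈ 1.9284 → 1.928 bits.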